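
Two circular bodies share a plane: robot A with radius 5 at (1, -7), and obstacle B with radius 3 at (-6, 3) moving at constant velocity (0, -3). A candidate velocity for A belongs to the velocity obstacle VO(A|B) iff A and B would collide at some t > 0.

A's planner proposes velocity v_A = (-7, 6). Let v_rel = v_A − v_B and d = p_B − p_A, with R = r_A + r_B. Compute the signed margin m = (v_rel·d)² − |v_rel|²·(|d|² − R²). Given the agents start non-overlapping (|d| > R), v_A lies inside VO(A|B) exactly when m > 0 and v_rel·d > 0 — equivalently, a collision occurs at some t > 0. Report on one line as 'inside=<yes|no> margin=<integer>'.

d = (-7, 10),  |d|² = 149;  R = 5+3 = 8,  c = 149−8² = 85
v_rel = (-7, 9),  |v_rel|² = 130;  v_rel·d = (-7)·(-7) + (9)·(10) = 139
130·t² − 278·t + 85 = 0  ⇒  m = 139² − 130·85 = 8271
m = 8271 > 0,  v_rel·d = 139 > 0  ⇒  inside

inside=yes margin=8271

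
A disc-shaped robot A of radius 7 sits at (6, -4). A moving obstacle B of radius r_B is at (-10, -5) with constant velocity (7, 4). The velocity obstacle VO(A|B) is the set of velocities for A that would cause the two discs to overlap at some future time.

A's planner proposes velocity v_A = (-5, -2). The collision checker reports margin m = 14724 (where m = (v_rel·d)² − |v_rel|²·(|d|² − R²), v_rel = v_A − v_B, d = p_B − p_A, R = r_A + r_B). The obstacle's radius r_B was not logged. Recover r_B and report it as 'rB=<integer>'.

m = 14724
d = (-16, -1);  v_rel = (-12, -6),  |v_rel|² = 180
v_rel×d = (-12)·(-1) − (-6)·(-16) = -84
since m = R²·180 − (-84)²:  R² = (7056 + 14724) / 180 = 121
R = √121 = 11  ⇒  r_B = 11 − 7 = 4

rB=4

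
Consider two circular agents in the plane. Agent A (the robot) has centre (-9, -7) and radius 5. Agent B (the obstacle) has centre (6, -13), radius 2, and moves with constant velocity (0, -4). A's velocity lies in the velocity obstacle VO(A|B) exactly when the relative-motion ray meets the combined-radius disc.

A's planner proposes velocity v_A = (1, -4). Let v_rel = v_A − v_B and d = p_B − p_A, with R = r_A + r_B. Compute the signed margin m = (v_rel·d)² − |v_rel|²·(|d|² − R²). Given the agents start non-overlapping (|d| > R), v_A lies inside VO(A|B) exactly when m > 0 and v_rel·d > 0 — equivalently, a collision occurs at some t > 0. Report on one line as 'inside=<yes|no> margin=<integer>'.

d = (15, -6),  |d|² = 261;  R = 5+2 = 7,  c = 261−7² = 212
v_rel = (1, 0),  |v_rel|² = 1;  v_rel·d = (1)·(15) + (0)·(-6) = 15
1·t² − 30·t + 212 = 0  ⇒  m = 15² − 1·212 = 13
m = 13 > 0,  v_rel·d = 15 > 0  ⇒  inside

inside=yes margin=13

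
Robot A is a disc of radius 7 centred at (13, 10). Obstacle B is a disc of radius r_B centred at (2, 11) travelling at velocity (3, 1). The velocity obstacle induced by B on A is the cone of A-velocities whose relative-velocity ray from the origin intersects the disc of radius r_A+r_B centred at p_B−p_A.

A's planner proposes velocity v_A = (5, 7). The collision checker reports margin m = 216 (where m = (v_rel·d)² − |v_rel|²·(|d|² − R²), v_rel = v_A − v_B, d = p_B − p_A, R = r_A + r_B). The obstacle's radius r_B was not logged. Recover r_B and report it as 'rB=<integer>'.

m = 216
d = (-11, 1);  v_rel = (2, 6),  |v_rel|² = 40
v_rel×d = (2)·(1) − (6)·(-11) = 68
since m = R²·40 − 68²:  R² = (4624 + 216) / 40 = 121
R = √121 = 11  ⇒  r_B = 11 − 7 = 4

rB=4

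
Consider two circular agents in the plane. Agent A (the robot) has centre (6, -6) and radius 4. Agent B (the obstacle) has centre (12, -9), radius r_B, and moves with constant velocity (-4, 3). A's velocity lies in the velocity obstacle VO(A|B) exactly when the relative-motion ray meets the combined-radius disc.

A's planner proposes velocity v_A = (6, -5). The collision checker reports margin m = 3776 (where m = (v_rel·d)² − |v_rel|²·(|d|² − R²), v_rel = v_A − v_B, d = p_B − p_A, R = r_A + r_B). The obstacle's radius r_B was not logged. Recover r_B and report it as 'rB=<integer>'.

m = 3776
d = (6, -3);  v_rel = (10, -8),  |v_rel|² = 164
v_rel×d = (10)·(-3) − (-8)·(6) = 18
since m = R²·164 − 18²:  R² = (324 + 3776) / 164 = 25
R = √25 = 5  ⇒  r_B = 5 − 4 = 1

rB=1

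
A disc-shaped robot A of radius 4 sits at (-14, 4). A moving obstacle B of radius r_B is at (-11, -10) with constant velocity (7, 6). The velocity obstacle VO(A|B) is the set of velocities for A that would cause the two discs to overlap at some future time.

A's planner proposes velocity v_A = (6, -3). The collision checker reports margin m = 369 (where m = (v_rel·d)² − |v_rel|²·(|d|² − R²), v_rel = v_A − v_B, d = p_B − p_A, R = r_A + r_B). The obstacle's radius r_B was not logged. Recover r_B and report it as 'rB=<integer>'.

m = 369
d = (3, -14);  v_rel = (-1, -9),  |v_rel|² = 82
v_rel×d = (-1)·(-14) − (-9)·(3) = 41
since m = R²·82 − 41²:  R² = (1681 + 369) / 82 = 25
R = √25 = 5  ⇒  r_B = 5 − 4 = 1

rB=1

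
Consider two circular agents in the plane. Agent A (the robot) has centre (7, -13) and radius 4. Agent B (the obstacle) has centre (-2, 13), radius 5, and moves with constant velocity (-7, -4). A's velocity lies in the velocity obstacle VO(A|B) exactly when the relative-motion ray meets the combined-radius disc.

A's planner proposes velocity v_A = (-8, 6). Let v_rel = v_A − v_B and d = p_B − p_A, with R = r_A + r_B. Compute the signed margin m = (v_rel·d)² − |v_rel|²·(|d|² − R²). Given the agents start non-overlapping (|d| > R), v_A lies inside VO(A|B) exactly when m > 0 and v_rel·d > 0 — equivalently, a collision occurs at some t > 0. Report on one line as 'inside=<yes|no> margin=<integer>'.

d = (-9, 26),  |d|² = 757;  R = 4+5 = 9,  c = 757−9² = 676
v_rel = (-1, 10),  |v_rel|² = 101;  v_rel·d = (-1)·(-9) + (10)·(26) = 269
101·t² − 538·t + 676 = 0  ⇒  m = 269² − 101·676 = 4085
m = 4085 > 0,  v_rel·d = 269 > 0  ⇒  inside

inside=yes margin=4085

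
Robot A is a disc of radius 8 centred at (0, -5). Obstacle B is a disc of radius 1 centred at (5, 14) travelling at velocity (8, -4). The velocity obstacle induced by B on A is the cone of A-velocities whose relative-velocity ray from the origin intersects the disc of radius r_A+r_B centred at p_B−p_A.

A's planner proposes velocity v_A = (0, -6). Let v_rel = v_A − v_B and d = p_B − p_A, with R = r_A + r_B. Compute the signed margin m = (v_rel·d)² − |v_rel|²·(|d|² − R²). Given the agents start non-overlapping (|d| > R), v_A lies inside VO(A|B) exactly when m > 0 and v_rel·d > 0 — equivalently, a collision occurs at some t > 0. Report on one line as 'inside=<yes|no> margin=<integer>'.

d = (5, 19),  |d|² = 386;  R = 8+1 = 9,  c = 386−9² = 305
v_rel = (-8, -2),  |v_rel|² = 68;  v_rel·d = (-8)·(5) + (-2)·(19) = -78
68·t² + 156·t + 305 = 0  ⇒  m = (-78)² − 68·305 = -14656
m = -14656 < 0,  v_rel·d = -78 < 0  ⇒  outside

inside=no margin=-14656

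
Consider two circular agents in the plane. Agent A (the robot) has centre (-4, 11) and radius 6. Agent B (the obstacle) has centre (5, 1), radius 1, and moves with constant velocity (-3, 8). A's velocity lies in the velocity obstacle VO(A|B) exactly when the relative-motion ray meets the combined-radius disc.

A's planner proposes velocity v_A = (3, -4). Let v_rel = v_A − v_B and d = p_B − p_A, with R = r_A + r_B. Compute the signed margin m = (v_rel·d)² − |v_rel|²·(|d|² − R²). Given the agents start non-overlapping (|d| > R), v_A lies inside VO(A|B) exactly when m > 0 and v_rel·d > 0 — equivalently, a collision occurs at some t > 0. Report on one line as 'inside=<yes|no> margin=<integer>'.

d = (9, -10),  |d|² = 181;  R = 6+1 = 7,  c = 181−7² = 132
v_rel = (6, -12),  |v_rel|² = 180;  v_rel·d = (6)·(9) + (-12)·(-10) = 174
180·t² − 348·t + 132 = 0  ⇒  m = 174² − 180·132 = 6516
m = 6516 > 0,  v_rel·d = 174 > 0  ⇒  inside

inside=yes margin=6516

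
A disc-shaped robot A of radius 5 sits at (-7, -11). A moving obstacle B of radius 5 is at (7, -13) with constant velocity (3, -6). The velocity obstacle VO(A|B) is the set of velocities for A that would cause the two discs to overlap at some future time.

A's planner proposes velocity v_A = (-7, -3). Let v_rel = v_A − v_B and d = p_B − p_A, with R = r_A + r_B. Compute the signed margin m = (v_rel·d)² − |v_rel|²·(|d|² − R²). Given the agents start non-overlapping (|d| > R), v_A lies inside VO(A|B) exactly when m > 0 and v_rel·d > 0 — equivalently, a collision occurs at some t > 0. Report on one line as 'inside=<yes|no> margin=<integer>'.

d = (14, -2),  |d|² = 200;  R = 5+5 = 10,  c = 200−10² = 100
v_rel = (-10, 3),  |v_rel|² = 109;  v_rel·d = (-10)·(14) + (3)·(-2) = -146
109·t² + 292·t + 100 = 0  ⇒  m = (-146)² − 109·100 = 10416
m = 10416 > 0,  v_rel·d = -146 < 0  ⇒  outside

inside=no margin=10416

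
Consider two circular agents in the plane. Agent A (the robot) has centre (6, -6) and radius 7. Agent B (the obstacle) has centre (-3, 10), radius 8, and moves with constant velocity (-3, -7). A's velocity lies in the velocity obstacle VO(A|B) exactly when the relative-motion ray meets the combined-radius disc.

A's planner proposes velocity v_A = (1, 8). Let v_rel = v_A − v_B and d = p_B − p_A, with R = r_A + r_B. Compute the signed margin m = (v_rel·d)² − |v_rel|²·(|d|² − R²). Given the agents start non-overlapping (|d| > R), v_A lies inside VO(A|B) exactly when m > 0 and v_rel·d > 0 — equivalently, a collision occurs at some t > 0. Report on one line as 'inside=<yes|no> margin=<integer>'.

d = (-9, 16),  |d|² = 337;  R = 7+8 = 15,  c = 337−15² = 112
v_rel = (4, 15),  |v_rel|² = 241;  v_rel·d = (4)·(-9) + (15)·(16) = 204
241·t² − 408·t + 112 = 0  ⇒  m = 204² − 241·112 = 14624
m = 14624 > 0,  v_rel·d = 204 > 0  ⇒  inside

inside=yes margin=14624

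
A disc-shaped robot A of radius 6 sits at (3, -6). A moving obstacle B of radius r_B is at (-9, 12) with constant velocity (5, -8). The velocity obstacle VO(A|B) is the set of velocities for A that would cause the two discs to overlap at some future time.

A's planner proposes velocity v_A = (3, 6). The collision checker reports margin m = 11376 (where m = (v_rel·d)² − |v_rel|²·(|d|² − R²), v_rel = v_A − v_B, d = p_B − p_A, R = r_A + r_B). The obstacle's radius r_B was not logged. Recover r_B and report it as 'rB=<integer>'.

m = 11376
d = (-12, 18);  v_rel = (-2, 14),  |v_rel|² = 200
v_rel×d = (-2)·(18) − (14)·(-12) = 132
since m = R²·200 − 132²:  R² = (17424 + 11376) / 200 = 144
R = √144 = 12  ⇒  r_B = 12 − 6 = 6

rB=6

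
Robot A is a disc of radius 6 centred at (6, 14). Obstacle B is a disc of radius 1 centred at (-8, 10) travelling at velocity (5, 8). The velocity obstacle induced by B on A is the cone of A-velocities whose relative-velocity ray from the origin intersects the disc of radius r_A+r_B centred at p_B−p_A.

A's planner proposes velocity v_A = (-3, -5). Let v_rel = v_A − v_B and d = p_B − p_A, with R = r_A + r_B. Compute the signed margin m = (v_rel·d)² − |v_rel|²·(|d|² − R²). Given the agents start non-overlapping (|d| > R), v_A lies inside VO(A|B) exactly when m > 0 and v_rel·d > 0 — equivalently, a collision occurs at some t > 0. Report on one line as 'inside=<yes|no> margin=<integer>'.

d = (-14, -4),  |d|² = 212;  R = 6+1 = 7,  c = 212−7² = 163
v_rel = (-8, -13),  |v_rel|² = 233;  v_rel·d = (-8)·(-14) + (-13)·(-4) = 164
233·t² − 328·t + 163 = 0  ⇒  m = 164² − 233·163 = -11083
m = -11083 < 0,  v_rel·d = 164 > 0  ⇒  outside

inside=no margin=-11083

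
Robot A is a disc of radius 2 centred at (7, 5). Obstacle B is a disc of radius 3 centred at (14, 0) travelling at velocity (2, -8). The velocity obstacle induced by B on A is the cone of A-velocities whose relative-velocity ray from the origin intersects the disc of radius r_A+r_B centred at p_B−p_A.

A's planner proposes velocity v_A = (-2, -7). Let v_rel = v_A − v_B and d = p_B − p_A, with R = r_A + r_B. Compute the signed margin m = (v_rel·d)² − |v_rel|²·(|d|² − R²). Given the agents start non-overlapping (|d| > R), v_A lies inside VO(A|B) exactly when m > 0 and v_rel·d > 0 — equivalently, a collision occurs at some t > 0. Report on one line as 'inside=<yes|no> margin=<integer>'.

d = (7, -5),  |d|² = 74;  R = 2+3 = 5,  c = 74−5² = 49
v_rel = (-4, 1),  |v_rel|² = 17;  v_rel·d = (-4)·(7) + (1)·(-5) = -33
17·t² + 66·t + 49 = 0  ⇒  m = (-33)² − 17·49 = 256
m = 256 > 0,  v_rel·d = -33 < 0  ⇒  outside

inside=no margin=256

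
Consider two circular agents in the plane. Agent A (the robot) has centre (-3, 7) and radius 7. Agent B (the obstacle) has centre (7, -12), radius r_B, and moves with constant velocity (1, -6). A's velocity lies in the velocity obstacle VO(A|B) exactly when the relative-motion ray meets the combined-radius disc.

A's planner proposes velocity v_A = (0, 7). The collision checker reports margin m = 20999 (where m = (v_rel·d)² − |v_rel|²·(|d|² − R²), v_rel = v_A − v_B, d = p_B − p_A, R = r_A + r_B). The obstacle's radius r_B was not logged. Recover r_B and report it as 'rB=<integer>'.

m = 20999
d = (10, -19);  v_rel = (-1, 13),  |v_rel|² = 170
v_rel×d = (-1)·(-19) − (13)·(10) = -111
since m = R²·170 − (-111)²:  R² = (12321 + 20999) / 170 = 196
R = √196 = 14  ⇒  r_B = 14 − 7 = 7

rB=7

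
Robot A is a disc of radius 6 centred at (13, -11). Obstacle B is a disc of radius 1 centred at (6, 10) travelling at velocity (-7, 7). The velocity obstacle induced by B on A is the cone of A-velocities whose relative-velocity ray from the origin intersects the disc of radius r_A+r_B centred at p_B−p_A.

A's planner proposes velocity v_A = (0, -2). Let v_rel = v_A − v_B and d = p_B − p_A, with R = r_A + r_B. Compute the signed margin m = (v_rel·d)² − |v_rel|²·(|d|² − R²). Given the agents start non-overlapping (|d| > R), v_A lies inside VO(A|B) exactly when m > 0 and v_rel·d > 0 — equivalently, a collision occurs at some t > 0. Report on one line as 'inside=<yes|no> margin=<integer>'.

d = (-7, 21),  |d|² = 490;  R = 6+1 = 7,  c = 490−7² = 441
v_rel = (7, -9),  |v_rel|² = 130;  v_rel·d = (7)·(-7) + (-9)·(21) = -238
130·t² + 476·t + 441 = 0  ⇒  m = (-238)² − 130·441 = -686
m = -686 < 0,  v_rel·d = -238 < 0  ⇒  outside

inside=no margin=-686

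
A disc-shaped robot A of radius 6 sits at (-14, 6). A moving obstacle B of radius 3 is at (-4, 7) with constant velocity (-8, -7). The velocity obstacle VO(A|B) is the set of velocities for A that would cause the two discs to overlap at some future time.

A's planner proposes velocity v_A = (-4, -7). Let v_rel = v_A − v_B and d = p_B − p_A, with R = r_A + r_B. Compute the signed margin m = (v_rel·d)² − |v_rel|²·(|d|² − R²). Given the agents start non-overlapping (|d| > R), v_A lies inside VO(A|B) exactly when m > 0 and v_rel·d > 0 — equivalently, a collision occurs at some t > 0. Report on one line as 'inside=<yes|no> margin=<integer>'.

d = (10, 1),  |d|² = 101;  R = 6+3 = 9,  c = 101−9² = 20
v_rel = (4, 0),  |v_rel|² = 16;  v_rel·d = (4)·(10) + (0)·(1) = 40
16·t² − 80·t + 20 = 0  ⇒  m = 40² − 16·20 = 1280
m = 1280 > 0,  v_rel·d = 40 > 0  ⇒  inside

inside=yes margin=1280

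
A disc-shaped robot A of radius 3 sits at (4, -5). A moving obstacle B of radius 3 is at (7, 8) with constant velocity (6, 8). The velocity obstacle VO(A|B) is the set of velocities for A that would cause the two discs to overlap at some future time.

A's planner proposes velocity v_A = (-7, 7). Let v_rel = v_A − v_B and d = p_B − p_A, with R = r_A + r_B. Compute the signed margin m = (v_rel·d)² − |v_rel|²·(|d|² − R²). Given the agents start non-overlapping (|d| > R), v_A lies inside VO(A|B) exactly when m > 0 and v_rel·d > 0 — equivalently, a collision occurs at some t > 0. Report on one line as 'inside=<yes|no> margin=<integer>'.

d = (3, 13),  |d|² = 178;  R = 3+3 = 6,  c = 178−6² = 142
v_rel = (-13, -1),  |v_rel|² = 170;  v_rel·d = (-13)·(3) + (-1)·(13) = -52
170·t² + 104·t + 142 = 0  ⇒  m = (-52)² − 170·142 = -21436
m = -21436 < 0,  v_rel·d = -52 < 0  ⇒  outside

inside=no margin=-21436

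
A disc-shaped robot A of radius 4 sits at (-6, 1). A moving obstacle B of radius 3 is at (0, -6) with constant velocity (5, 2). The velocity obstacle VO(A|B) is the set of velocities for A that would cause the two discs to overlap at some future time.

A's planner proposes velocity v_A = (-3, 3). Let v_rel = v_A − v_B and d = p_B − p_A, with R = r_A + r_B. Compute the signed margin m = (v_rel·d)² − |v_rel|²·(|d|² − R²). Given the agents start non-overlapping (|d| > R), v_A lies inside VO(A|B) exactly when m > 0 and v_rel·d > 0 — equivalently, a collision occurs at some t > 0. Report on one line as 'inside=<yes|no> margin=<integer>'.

d = (6, -7),  |d|² = 85;  R = 4+3 = 7,  c = 85−7² = 36
v_rel = (-8, 1),  |v_rel|² = 65;  v_rel·d = (-8)·(6) + (1)·(-7) = -55
65·t² + 110·t + 36 = 0  ⇒  m = (-55)² − 65·36 = 685
m = 685 > 0,  v_rel·d = -55 < 0  ⇒  outside

inside=no margin=685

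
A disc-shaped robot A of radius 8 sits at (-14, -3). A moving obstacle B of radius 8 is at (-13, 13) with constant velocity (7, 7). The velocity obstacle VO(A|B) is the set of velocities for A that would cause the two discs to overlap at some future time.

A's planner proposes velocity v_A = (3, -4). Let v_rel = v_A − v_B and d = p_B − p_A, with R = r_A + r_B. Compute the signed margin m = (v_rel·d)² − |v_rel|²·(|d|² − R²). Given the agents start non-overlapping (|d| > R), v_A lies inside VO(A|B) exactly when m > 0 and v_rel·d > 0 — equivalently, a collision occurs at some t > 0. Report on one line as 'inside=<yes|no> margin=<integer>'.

d = (1, 16),  |d|² = 257;  R = 8+8 = 16,  c = 257−16² = 1
v_rel = (-4, -11),  |v_rel|² = 137;  v_rel·d = (-4)·(1) + (-11)·(16) = -180
137·t² + 360·t + 1 = 0  ⇒  m = (-180)² − 137·1 = 32263
m = 32263 > 0,  v_rel·d = -180 < 0  ⇒  outside

inside=no margin=32263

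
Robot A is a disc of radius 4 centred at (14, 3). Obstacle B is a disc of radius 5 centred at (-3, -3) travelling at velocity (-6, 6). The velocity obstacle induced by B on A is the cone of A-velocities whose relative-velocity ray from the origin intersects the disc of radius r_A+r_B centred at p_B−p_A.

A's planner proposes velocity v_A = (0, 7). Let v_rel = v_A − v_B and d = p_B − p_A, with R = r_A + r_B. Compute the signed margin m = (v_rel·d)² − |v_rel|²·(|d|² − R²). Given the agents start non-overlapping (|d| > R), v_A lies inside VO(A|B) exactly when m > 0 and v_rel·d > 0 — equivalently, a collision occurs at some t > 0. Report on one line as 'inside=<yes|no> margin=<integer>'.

d = (-17, -6),  |d|² = 325;  R = 4+5 = 9,  c = 325−9² = 244
v_rel = (6, 1),  |v_rel|² = 37;  v_rel·d = (6)·(-17) + (1)·(-6) = -108
37·t² + 216·t + 244 = 0  ⇒  m = (-108)² − 37·244 = 2636
m = 2636 > 0,  v_rel·d = -108 < 0  ⇒  outside

inside=no margin=2636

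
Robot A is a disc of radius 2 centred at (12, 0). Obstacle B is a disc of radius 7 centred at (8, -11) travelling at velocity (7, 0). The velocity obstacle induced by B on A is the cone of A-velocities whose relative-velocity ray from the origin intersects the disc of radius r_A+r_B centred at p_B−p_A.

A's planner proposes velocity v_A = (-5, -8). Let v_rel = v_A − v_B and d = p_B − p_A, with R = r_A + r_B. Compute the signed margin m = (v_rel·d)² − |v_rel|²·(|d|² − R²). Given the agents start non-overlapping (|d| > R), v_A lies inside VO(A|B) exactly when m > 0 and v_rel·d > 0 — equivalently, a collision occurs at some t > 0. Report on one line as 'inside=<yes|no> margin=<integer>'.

d = (-4, -11),  |d|² = 137;  R = 2+7 = 9,  c = 137−9² = 56
v_rel = (-12, -8),  |v_rel|² = 208;  v_rel·d = (-12)·(-4) + (-8)·(-11) = 136
208·t² − 272·t + 56 = 0  ⇒  m = 136² − 208·56 = 6848
m = 6848 > 0,  v_rel·d = 136 > 0  ⇒  inside

inside=yes margin=6848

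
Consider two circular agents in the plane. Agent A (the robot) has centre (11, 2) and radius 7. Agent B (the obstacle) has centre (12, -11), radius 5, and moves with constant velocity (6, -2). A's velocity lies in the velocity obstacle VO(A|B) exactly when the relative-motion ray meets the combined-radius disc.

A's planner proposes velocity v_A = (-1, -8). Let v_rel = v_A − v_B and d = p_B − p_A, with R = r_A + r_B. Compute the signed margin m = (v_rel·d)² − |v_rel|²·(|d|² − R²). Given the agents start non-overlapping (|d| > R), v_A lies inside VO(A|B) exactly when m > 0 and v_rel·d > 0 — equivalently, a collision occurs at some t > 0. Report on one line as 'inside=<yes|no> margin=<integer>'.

d = (1, -13),  |d|² = 170;  R = 7+5 = 12,  c = 170−12² = 26
v_rel = (-7, -6),  |v_rel|² = 85;  v_rel·d = (-7)·(1) + (-6)·(-13) = 71
85·t² − 142·t + 26 = 0  ⇒  m = 71² − 85·26 = 2831
m = 2831 > 0,  v_rel·d = 71 > 0  ⇒  inside

inside=yes margin=2831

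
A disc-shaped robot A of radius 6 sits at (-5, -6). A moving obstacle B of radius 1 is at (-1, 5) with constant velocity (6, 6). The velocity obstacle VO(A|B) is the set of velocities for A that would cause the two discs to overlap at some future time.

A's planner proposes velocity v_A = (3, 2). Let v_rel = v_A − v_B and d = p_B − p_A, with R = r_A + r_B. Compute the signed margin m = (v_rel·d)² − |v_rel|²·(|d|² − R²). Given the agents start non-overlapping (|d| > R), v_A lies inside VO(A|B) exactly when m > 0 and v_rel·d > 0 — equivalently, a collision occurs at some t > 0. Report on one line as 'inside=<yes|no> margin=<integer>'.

d = (4, 11),  |d|² = 137;  R = 6+1 = 7,  c = 137−7² = 88
v_rel = (-3, -4),  |v_rel|² = 25;  v_rel·d = (-3)·(4) + (-4)·(11) = -56
25·t² + 112·t + 88 = 0  ⇒  m = (-56)² − 25·88 = 936
m = 936 > 0,  v_rel·d = -56 < 0  ⇒  outside

inside=no margin=936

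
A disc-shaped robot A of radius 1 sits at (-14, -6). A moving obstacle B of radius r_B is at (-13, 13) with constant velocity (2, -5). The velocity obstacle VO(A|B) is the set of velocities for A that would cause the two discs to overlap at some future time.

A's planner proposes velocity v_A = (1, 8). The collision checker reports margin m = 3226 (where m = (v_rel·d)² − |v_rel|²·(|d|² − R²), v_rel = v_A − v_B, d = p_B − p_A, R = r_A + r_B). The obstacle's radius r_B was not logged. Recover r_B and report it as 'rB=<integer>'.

m = 3226
d = (1, 19);  v_rel = (-1, 13),  |v_rel|² = 170
v_rel×d = (-1)·(19) − (13)·(1) = -32
since m = R²·170 − (-32)²:  R² = (1024 + 3226) / 170 = 25
R = √25 = 5  ⇒  r_B = 5 − 1 = 4

rB=4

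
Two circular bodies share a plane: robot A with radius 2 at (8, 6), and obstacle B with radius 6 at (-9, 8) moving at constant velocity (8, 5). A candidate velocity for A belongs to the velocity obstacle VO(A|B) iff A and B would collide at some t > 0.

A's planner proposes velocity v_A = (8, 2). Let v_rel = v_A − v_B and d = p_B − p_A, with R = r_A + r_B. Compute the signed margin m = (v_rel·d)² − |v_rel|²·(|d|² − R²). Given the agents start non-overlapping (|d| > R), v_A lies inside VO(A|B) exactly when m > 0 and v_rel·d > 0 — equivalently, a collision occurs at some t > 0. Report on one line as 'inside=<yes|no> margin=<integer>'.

d = (-17, 2),  |d|² = 293;  R = 2+6 = 8,  c = 293−8² = 229
v_rel = (0, -3),  |v_rel|² = 9;  v_rel·d = (0)·(-17) + (-3)·(2) = -6
9·t² + 12·t + 229 = 0  ⇒  m = (-6)² − 9·229 = -2025
m = -2025 < 0,  v_rel·d = -6 < 0  ⇒  outside

inside=no margin=-2025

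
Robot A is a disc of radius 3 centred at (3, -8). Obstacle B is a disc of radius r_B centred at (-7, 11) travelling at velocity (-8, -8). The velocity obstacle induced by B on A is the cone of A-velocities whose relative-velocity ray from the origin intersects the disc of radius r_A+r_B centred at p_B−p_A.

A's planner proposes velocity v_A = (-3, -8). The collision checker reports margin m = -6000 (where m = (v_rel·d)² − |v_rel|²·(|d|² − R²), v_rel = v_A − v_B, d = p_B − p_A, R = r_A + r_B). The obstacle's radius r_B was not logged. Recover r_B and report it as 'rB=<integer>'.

m = -6000
d = (-10, 19);  v_rel = (5, 0),  |v_rel|² = 25
v_rel×d = (5)·(19) − (0)·(-10) = 95
since m = R²·25 − 95²:  R² = (9025 + -6000) / 25 = 121
R = √121 = 11  ⇒  r_B = 11 − 3 = 8

rB=8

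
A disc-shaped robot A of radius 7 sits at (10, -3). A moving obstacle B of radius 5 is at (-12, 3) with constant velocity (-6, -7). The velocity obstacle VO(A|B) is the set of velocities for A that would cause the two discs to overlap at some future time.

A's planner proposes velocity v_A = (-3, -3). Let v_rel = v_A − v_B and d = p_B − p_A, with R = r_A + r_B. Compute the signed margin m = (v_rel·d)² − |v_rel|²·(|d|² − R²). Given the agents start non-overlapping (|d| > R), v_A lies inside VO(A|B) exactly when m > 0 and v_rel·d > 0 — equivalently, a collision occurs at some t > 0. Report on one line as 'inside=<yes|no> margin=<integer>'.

d = (-22, 6),  |d|² = 520;  R = 7+5 = 12,  c = 520−12² = 376
v_rel = (3, 4),  |v_rel|² = 25;  v_rel·d = (3)·(-22) + (4)·(6) = -42
25·t² + 84·t + 376 = 0  ⇒  m = (-42)² − 25·376 = -7636
m = -7636 < 0,  v_rel·d = -42 < 0  ⇒  outside

inside=no margin=-7636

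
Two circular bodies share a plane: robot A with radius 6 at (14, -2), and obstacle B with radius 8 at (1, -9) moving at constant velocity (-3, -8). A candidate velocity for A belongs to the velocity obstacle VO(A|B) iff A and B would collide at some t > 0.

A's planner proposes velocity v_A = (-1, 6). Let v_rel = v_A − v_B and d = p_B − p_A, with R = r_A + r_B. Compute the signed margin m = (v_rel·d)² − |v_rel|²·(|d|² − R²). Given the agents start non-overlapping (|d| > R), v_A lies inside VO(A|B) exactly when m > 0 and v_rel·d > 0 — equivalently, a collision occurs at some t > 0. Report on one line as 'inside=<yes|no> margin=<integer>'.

d = (-13, -7),  |d|² = 218;  R = 6+8 = 14,  c = 218−14² = 22
v_rel = (2, 14),  |v_rel|² = 200;  v_rel·d = (2)·(-13) + (14)·(-7) = -124
200·t² + 248·t + 22 = 0  ⇒  m = (-124)² − 200·22 = 10976
m = 10976 > 0,  v_rel·d = -124 < 0  ⇒  outside

inside=no margin=10976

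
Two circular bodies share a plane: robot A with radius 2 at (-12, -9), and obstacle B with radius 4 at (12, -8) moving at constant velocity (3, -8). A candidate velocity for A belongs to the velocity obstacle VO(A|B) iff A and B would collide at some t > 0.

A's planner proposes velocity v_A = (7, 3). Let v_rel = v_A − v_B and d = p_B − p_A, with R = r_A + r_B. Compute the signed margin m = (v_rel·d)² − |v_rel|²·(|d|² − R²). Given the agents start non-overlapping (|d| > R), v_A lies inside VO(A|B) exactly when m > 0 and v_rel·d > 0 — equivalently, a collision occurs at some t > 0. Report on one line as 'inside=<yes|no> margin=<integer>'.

d = (24, 1),  |d|² = 577;  R = 2+4 = 6,  c = 577−6² = 541
v_rel = (4, 11),  |v_rel|² = 137;  v_rel·d = (4)·(24) + (11)·(1) = 107
137·t² − 214·t + 541 = 0  ⇒  m = 107² − 137·541 = -62668
m = -62668 < 0,  v_rel·d = 107 > 0  ⇒  outside

inside=no margin=-62668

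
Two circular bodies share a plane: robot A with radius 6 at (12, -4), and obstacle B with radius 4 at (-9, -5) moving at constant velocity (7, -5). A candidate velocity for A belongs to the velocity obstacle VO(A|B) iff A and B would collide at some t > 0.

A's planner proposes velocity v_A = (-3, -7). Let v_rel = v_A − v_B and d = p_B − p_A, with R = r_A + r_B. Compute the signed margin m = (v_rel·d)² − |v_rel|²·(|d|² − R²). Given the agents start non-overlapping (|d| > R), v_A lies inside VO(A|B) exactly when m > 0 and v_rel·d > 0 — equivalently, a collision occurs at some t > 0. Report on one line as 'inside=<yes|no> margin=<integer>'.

d = (-21, -1),  |d|² = 442;  R = 6+4 = 10,  c = 442−10² = 342
v_rel = (-10, -2),  |v_rel|² = 104;  v_rel·d = (-10)·(-21) + (-2)·(-1) = 212
104·t² − 424·t + 342 = 0  ⇒  m = 212² − 104·342 = 9376
m = 9376 > 0,  v_rel·d = 212 > 0  ⇒  inside

inside=yes margin=9376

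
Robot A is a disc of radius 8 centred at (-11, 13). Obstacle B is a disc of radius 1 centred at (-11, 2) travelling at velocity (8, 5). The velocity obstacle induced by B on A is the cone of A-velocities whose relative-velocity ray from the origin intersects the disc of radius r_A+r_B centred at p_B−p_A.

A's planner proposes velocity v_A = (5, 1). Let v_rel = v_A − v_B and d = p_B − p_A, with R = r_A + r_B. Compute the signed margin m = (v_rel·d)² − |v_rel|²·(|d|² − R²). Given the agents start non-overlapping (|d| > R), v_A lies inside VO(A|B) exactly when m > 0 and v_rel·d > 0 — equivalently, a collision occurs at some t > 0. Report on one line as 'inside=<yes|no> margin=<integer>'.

d = (0, -11),  |d|² = 121;  R = 8+1 = 9,  c = 121−9² = 40
v_rel = (-3, -4),  |v_rel|² = 25;  v_rel·d = (-3)·(0) + (-4)·(-11) = 44
25·t² − 88·t + 40 = 0  ⇒  m = 44² − 25·40 = 936
m = 936 > 0,  v_rel·d = 44 > 0  ⇒  inside

inside=yes margin=936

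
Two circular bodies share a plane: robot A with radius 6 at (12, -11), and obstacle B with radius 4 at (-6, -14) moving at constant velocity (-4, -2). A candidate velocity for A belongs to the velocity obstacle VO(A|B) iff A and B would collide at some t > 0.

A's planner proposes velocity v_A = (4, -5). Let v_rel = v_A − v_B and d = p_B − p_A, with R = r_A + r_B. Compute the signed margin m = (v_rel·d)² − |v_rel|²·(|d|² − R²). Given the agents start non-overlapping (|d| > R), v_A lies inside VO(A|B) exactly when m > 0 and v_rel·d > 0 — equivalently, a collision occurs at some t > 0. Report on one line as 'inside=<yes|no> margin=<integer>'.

d = (-18, -3),  |d|² = 333;  R = 6+4 = 10,  c = 333−10² = 233
v_rel = (8, -3),  |v_rel|² = 73;  v_rel·d = (8)·(-18) + (-3)·(-3) = -135
73·t² + 270·t + 233 = 0  ⇒  m = (-135)² − 73·233 = 1216
m = 1216 > 0,  v_rel·d = -135 < 0  ⇒  outside

inside=no margin=1216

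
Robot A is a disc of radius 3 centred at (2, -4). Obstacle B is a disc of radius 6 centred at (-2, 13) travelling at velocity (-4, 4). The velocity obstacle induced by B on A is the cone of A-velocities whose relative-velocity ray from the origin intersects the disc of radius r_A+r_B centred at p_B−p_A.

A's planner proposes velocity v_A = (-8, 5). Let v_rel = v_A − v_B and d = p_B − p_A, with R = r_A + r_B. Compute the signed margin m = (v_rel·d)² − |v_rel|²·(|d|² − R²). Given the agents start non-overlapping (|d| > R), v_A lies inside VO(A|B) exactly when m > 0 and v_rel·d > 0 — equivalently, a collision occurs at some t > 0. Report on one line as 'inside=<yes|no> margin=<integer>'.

d = (-4, 17),  |d|² = 305;  R = 3+6 = 9,  c = 305−9² = 224
v_rel = (-4, 1),  |v_rel|² = 17;  v_rel·d = (-4)·(-4) + (1)·(17) = 33
17·t² − 66·t + 224 = 0  ⇒  m = 33² − 17·224 = -2719
m = -2719 < 0,  v_rel·d = 33 > 0  ⇒  outside

inside=no margin=-2719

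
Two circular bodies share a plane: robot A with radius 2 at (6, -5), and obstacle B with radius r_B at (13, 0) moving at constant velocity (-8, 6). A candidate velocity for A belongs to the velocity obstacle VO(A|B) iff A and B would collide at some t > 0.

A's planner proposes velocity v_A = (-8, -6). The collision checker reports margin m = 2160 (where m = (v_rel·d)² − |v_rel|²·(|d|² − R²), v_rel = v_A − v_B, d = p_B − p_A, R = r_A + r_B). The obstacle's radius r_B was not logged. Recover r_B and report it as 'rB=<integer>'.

m = 2160
d = (7, 5);  v_rel = (0, -12),  |v_rel|² = 144
v_rel×d = (0)·(5) − (-12)·(7) = 84
since m = R²·144 − 84²:  R² = (7056 + 2160) / 144 = 64
R = √64 = 8  ⇒  r_B = 8 − 2 = 6

rB=6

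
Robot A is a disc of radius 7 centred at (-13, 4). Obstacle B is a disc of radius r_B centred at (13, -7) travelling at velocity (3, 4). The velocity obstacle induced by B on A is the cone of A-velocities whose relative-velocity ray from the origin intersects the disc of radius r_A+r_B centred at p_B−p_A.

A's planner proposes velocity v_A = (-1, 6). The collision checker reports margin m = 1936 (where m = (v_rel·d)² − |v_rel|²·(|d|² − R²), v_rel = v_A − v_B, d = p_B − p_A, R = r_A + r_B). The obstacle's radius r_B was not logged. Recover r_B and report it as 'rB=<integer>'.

m = 1936
d = (26, -11);  v_rel = (-4, 2),  |v_rel|² = 20
v_rel×d = (-4)·(-11) − (2)·(26) = -8
since m = R²·20 − (-8)²:  R² = (64 + 1936) / 20 = 100
R = √100 = 10  ⇒  r_B = 10 − 7 = 3

rB=3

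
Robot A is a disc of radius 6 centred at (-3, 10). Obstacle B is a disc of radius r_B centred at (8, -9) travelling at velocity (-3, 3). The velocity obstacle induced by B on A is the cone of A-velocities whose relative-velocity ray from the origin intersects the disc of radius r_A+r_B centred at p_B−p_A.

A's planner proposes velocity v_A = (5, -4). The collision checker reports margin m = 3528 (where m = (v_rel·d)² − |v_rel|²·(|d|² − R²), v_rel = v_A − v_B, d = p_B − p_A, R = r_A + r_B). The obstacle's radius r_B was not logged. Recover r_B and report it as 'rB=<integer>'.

m = 3528
d = (11, -19);  v_rel = (8, -7),  |v_rel|² = 113
v_rel×d = (8)·(-19) − (-7)·(11) = -75
since m = R²·113 − (-75)²:  R² = (5625 + 3528) / 113 = 81
R = √81 = 9  ⇒  r_B = 9 − 6 = 3

rB=3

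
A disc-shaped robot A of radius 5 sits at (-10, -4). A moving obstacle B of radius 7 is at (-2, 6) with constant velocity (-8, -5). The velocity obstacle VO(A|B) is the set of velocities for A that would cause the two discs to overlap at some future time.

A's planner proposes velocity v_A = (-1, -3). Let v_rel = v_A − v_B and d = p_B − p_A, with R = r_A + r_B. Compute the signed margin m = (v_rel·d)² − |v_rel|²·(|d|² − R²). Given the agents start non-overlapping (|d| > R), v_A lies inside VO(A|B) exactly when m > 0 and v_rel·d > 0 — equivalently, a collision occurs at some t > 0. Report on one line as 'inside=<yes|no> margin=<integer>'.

d = (8, 10),  |d|² = 164;  R = 5+7 = 12,  c = 164−12² = 20
v_rel = (7, 2),  |v_rel|² = 53;  v_rel·d = (7)·(8) + (2)·(10) = 76
53·t² − 152·t + 20 = 0  ⇒  m = 76² − 53·20 = 4716
m = 4716 > 0,  v_rel·d = 76 > 0  ⇒  inside

inside=yes margin=4716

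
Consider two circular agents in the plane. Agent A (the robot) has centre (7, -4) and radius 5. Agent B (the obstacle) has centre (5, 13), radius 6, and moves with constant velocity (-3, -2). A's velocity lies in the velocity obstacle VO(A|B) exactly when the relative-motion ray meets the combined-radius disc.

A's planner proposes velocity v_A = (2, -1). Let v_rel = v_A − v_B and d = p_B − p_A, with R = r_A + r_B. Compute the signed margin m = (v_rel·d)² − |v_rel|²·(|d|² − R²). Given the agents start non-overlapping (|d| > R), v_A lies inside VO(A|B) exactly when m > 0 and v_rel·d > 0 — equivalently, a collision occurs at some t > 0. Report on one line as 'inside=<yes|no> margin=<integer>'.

d = (-2, 17),  |d|² = 293;  R = 5+6 = 11,  c = 293−11² = 172
v_rel = (5, 1),  |v_rel|² = 26;  v_rel·d = (5)·(-2) + (1)·(17) = 7
26·t² − 14·t + 172 = 0  ⇒  m = 7² − 26·172 = -4423
m = -4423 < 0,  v_rel·d = 7 > 0  ⇒  outside

inside=no margin=-4423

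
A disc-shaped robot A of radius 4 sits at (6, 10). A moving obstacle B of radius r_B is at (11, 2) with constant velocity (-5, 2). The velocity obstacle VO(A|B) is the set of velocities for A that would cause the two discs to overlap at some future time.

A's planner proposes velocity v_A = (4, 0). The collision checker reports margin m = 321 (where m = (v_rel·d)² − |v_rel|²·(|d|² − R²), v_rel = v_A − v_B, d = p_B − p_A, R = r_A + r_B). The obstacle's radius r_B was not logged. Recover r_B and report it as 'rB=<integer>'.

m = 321
d = (5, -8);  v_rel = (9, -2),  |v_rel|² = 85
v_rel×d = (9)·(-8) − (-2)·(5) = -62
since m = R²·85 − (-62)²:  R² = (3844 + 321) / 85 = 49
R = √49 = 7  ⇒  r_B = 7 − 4 = 3

rB=3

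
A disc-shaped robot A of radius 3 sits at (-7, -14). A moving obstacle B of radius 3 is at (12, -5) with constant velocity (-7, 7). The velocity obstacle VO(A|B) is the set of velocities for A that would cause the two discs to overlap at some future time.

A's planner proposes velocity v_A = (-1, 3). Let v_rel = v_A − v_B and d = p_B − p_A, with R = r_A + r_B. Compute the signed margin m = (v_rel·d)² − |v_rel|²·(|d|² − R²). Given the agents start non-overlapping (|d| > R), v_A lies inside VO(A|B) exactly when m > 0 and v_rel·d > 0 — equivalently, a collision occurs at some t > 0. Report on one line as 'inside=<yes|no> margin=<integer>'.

d = (19, 9),  |d|² = 442;  R = 3+3 = 6,  c = 442−6² = 406
v_rel = (6, -4),  |v_rel|² = 52;  v_rel·d = (6)·(19) + (-4)·(9) = 78
52·t² − 156·t + 406 = 0  ⇒  m = 78² − 52·406 = -15028
m = -15028 < 0,  v_rel·d = 78 > 0  ⇒  outside

inside=no margin=-15028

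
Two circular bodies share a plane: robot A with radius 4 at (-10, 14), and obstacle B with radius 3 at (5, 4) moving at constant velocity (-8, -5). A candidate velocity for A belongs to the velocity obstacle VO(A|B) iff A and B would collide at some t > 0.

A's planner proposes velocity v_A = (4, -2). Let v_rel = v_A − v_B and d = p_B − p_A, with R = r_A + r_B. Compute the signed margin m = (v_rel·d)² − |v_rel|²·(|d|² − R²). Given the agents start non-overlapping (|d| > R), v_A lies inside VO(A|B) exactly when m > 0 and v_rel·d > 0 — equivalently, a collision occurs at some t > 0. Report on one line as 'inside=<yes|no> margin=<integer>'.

d = (15, -10),  |d|² = 325;  R = 4+3 = 7,  c = 325−7² = 276
v_rel = (12, 3),  |v_rel|² = 153;  v_rel·d = (12)·(15) + (3)·(-10) = 150
153·t² − 300·t + 276 = 0  ⇒  m = 150² − 153·276 = -19728
m = -19728 < 0,  v_rel·d = 150 > 0  ⇒  outside

inside=no margin=-19728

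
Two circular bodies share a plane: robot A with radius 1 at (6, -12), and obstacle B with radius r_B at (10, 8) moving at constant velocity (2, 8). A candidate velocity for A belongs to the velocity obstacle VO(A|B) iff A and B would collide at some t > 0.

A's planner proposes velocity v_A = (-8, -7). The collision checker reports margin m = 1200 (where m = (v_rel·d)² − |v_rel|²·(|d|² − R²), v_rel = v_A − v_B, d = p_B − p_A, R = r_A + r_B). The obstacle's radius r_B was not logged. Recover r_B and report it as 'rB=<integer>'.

m = 1200
d = (4, 20);  v_rel = (-10, -15),  |v_rel|² = 325
v_rel×d = (-10)·(20) − (-15)·(4) = -140
since m = R²·325 − (-140)²:  R² = (19600 + 1200) / 325 = 64
R = √64 = 8  ⇒  r_B = 8 − 1 = 7

rB=7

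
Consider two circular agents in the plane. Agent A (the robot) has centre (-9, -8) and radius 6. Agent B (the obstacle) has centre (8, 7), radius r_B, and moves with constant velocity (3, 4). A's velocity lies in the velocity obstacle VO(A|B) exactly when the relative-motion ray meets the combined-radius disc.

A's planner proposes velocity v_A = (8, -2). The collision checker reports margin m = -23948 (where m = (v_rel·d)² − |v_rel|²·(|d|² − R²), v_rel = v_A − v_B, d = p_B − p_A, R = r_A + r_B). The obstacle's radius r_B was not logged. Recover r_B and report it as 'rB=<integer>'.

m = -23948
d = (17, 15);  v_rel = (5, -6),  |v_rel|² = 61
v_rel×d = (5)·(15) − (-6)·(17) = 177
since m = R²·61 − 177²:  R² = (31329 + -23948) / 61 = 121
R = √121 = 11  ⇒  r_B = 11 − 6 = 5

rB=5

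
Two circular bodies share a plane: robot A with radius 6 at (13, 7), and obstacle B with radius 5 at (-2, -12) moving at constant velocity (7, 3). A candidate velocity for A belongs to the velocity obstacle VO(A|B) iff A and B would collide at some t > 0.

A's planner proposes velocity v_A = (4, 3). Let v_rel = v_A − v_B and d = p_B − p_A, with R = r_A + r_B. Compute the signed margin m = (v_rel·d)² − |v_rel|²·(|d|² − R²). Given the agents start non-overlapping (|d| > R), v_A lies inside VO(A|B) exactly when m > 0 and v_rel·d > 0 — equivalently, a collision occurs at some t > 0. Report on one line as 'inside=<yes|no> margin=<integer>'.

d = (-15, -19),  |d|² = 586;  R = 6+5 = 11,  c = 586−11² = 465
v_rel = (-3, 0),  |v_rel|² = 9;  v_rel·d = (-3)·(-15) + (0)·(-19) = 45
9·t² − 90·t + 465 = 0  ⇒  m = 45² − 9·465 = -2160
m = -2160 < 0,  v_rel·d = 45 > 0  ⇒  outside

inside=no margin=-2160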